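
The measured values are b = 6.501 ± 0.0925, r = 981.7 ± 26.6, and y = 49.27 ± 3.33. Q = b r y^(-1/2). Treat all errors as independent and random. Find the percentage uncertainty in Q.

Q is a product of powers, so relative uncertainties combine in quadrature:
  (1·δb/b)² = (1×0.0142)² = 0.000202;  (1·δr/r)² = (1×0.0271)² = 0.000734;  (−½·δy/y)² = (-0.5×0.0676)² = 0.00114
δQ/Q = √(0.00208) = 0.0456

4.56%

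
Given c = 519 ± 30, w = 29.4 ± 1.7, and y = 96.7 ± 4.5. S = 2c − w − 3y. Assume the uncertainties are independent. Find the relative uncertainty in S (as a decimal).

0.0856

For a sum/difference, combine absolute errors in quadrature:
  (2·δc)² = 3600;  (δw)² = 2.89;  (3·δy)² = 182
δS = √(3790) = 61.5
S = 718, so δS/S = 61.5/718 = 0.0856.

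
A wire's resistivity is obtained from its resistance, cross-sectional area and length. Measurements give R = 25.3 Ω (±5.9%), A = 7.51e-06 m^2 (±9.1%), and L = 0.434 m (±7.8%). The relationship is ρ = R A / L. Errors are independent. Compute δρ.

5.85e-05 Ω·m

Since ρ is a product/quotient, work with relative uncertainties:
  (1·δR/R)² = (1×0.0590)² = 0.00348;  (1·δA/A)² = (1×0.0910)² = 0.00828;  (-1·δL/L)² = (-1×0.0780)² = 0.00608
δρ/ρ = √(0.0178) = 0.134
ρ = 0.000438 Ω·m, so δρ = 0.134 × 0.000438 = 5.85e-05 Ω·m.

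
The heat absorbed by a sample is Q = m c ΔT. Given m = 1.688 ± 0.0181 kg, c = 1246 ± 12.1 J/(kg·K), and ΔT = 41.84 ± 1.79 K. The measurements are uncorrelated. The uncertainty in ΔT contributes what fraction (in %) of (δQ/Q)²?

89.7%

(δQ/Q)² = (1·δm/m)² + (1·δc/c)² + (1·δΔT/ΔT)²
  m term: (1×0.0107)² = 0.000115
  c term: (1×0.00971)² = 9.43e-05
  ΔT term: (1×0.0428)² = 0.00183
Total = 0.00204. Share from ΔT = 0.00183/0.00204 = 0.897.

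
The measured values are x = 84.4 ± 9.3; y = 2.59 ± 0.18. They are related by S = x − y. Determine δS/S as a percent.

S is a linear combination, so absolute uncertainties add in quadrature:
  (δx)² = 86.5;  (δy)² = 0.0324
δS = √(86.5) = 9.30
S = 81.8, so δS/S = 9.30/81.8 = 0.114.

11.4%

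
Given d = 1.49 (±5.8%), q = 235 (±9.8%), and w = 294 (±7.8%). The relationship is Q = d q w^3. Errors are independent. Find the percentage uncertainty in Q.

26.0%

For a monomial Q ∝ d, q, w^3, fractional errors add in quadrature:
  (1·δd/d)² = (1×0.0580)² = 0.00336;  (1·δq/q)² = (1×0.0980)² = 0.00960;  (3·δw/w)² = (3×0.0780)² = 0.0548
δQ/Q = √(0.0677) = 0.260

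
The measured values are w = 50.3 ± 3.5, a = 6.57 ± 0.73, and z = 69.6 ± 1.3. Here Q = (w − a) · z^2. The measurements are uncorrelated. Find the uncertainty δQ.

19000

Let u = w − a = 43.7. δu = √(δw² + δa²) = √(12.2 + 0.533) = 3.58, so δu/u = 0.0818.
Q is then a monomial in u, z:
δQ/Q = √((δu/u)² + (2·δz/z)²) = √(0.00668 + 0.00140) = 0.0899
Q = 2.12e+05, so δQ = 0.0899 × 2.12e+05 = 19000.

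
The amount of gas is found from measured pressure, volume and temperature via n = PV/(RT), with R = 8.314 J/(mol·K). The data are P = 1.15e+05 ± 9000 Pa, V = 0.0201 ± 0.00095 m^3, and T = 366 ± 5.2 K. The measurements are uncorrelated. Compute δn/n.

Since n is a product/quotient, work with relative uncertainties:
  (1·δP/P)² = (1×0.0783)² = 0.00612;  (1·δV/V)² = (1×0.0473)² = 0.00223;  (-1·δT/T)² = (-1×0.0142)² = 0.000202
δn/n = √(0.00856) = 0.0925

0.0925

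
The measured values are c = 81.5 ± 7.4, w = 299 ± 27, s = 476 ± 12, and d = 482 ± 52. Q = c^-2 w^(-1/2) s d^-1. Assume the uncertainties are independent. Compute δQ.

1.87e-06

Each factor contributes (exponent × relative error)² to (δQ/Q)²:
  (-2·δc/c)² = (-2×0.0908)² = 0.0330;  (−½·δw/w)² = (-0.5×0.0903)² = 0.00204;  (1·δs/s)² = (1×0.0252)² = 0.000636;  (-1·δd/d)² = (-1×0.108)² = 0.0116
δQ/Q = √(0.0473) = 0.217
Q = 8.6e-06, so δQ = 0.217 × 8.6e-06 = 1.87e-06.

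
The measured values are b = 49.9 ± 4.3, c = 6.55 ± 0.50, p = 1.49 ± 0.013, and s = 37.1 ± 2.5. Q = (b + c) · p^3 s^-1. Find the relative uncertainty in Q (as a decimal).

Let u = b + c = 56.4. δu = √(δb² + δc²) = √(18.5 + 0.250) = 4.33, so δu/u = 0.0767.
Q is then a monomial in u, p, s:
δQ/Q = √((δu/u)² + (3·δp/p)² + (-1·δs/s)²) = √(0.00588 + 0.000685 + 0.00454) = 0.105

0.105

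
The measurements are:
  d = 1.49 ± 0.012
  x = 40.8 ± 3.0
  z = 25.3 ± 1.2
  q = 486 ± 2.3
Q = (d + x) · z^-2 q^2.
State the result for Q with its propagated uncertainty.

15600 ± 1850

Let u = d + x = 42.3. δu = √(δd² + δx²) = √(0.000144 + 9.00) = 3.00, so δu/u = 0.0709.
Q is then a monomial in u, z, q:
δQ/Q = √((δu/u)² + (-2·δz/z)² + (2·δq/q)²) = √(0.00503 + 0.00900 + 8.96e-05) = 0.119
Q = 15600, so δQ = 0.119 × 15600 = 1850.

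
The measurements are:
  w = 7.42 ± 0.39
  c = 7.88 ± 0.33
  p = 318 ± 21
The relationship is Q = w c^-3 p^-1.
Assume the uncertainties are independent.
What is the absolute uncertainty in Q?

7.22e-06

Products/powers → add relative errors in quadrature, weighted by exponent:
  (1·δw/w)² = (1×0.0526)² = 0.00276;  (-3·δc/c)² = (-3×0.0419)² = 0.0158;  (-1·δp/p)² = (-1×0.0660)² = 0.00436
δQ/Q = √(0.0229) = 0.151
Q = 4.77e-05, so δQ = 0.151 × 4.77e-05 = 7.22e-06.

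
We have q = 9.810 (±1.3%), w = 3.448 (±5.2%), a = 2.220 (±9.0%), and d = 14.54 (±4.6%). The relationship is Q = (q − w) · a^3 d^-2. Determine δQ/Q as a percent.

Let u = q − w = 6.362. δu = √(δq² + δw²) = √(0.0163 + 0.0321) = 0.220, so δu/u = 0.0346.
Q is then a monomial in u, a, d:
δQ/Q = √((δu/u)² + (3·δa/a)² + (-2·δd/d)²) = √(0.00120 + 0.0729 + 0.00846) = 0.287

28.7%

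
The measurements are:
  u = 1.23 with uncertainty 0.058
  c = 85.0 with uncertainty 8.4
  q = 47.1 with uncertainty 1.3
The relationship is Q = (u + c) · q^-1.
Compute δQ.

0.185

Let w = u + c = 86.2. δw = √(δu² + δc²) = √(0.00336 + 70.6) = 8.40, so δw/w = 0.0974.
Q is then a monomial in w, q:
δQ/Q = √((δw/w)² + (-1·δq/q)²) = √(0.00949 + 0.000762) = 0.101
Q = 1.83, so δQ = 0.101 × 1.83 = 0.185.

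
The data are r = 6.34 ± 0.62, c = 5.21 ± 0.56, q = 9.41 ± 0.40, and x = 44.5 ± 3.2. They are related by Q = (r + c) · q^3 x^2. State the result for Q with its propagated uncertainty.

(1.91 ± 0.391) × 10^7

Let u = r + c = 11.6. δu = √(δr² + δc²) = √(0.384 + 0.314) = 0.835, so δu/u = 0.0723.
Q is then a monomial in u, q, x:
δQ/Q = √((δu/u)² + (3·δq/q)² + (2·δx/x)²) = √(0.00523 + 0.0163 + 0.0207) = 0.205
Q = 1.91e+07, so δQ = 0.205 × 1.91e+07 = 3.91e+06.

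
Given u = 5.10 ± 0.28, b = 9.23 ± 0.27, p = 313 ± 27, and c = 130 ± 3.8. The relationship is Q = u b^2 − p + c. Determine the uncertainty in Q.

44.3

Let w = u·b^2 = 434. δw/w = √((1·δu/u)² + (2·δb/b)²) = √(0.00301 + 0.00342) = 0.0802, so δw = 34.9.
Q = w − p + c: δQ = √(δw² + δp² + δc²) = √(1220 + 729 + 14.4) = 44.3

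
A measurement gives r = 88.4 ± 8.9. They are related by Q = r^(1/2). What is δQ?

0.473

Q is a product of powers, so relative uncertainties combine in quadrature:
  (½·δr/r)² = (0.5×0.101)² = 0.00253
δQ/Q = √(0.00253) = 0.0503
Q = 9.40, so δQ = 0.0503 × 9.40 = 0.473.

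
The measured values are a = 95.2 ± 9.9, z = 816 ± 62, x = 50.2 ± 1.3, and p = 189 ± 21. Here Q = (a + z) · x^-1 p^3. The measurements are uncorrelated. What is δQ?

Let u = a + z = 911. δu = √(δa² + δz²) = √(98.0 + 3840) = 62.8, so δu/u = 0.0689.
Q is then a monomial in u, x, p:
δQ/Q = √((δu/u)² + (-1·δx/x)² + (3·δp/p)²) = √(0.00475 + 0.000671 + 0.111) = 0.341
Q = 1.23e+08, so δQ = 0.341 × 1.23e+08 = 4.18e+07.

4.18e+07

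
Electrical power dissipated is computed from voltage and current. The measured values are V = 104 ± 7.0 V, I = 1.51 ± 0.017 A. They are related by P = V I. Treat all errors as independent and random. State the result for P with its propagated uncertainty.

157 ± 10.7 W

Each factor contributes (exponent × relative error)² to (δP/P)²:
  (1·δV/V)² = (1×0.0673)² = 0.00453;  (1·δI/I)² = (1×0.0113)² = 0.000127
δP/P = √(0.00466) = 0.0682
P = 157 W, so δP = 0.0682 × 157 = 10.7 W.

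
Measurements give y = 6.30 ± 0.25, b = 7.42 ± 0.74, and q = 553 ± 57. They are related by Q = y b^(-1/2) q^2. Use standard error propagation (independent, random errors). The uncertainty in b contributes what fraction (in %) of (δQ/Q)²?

(δQ/Q)² = (1·δy/y)² + (−½·δb/b)² + (2·δq/q)²
  y term: (1×0.0397)² = 0.00157
  b term: (-0.5×0.0997)² = 0.00249
  q term: (2×0.103)² = 0.0425
Total = 0.0466. Share from b = 0.00249/0.0466 = 0.0534.

5.34%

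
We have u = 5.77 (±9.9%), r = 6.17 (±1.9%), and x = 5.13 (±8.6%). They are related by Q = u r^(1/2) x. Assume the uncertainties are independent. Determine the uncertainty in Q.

9.67

Products/powers → add relative errors in quadrature, weighted by exponent:
  (1·δu/u)² = (1×0.0990)² = 0.00980;  (½·δr/r)² = (0.5×0.0190)² = 9.02e-05;  (1·δx/x)² = (1×0.0860)² = 0.00740
δQ/Q = √(0.0173) = 0.131
Q = 73.5, so δQ = 0.131 × 73.5 = 9.67.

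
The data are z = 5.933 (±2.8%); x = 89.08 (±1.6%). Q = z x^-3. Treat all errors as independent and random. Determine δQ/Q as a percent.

5.56%

Relative error in a monomial: (δQ/Q)² = Σ (nᵢ · δxᵢ/xᵢ)².
  (1·δz/z)² = (1×0.0280)² = 0.000784;  (-3·δx/x)² = (-3×0.0160)² = 0.00230
δQ/Q = √(0.00309) = 0.0556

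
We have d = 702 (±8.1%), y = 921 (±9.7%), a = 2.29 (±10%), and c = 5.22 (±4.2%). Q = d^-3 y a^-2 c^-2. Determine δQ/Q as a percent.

34.0%

Products/powers → add relative errors in quadrature, weighted by exponent:
  (-3·δd/d)² = (-3×0.0810)² = 0.0590;  (1·δy/y)² = (1×0.0970)² = 0.00941;  (-2·δa/a)² = (-2×0.100)² = 0.0400;  (-2·δc/c)² = (-2×0.0420)² = 0.00706
δQ/Q = √(0.116) = 0.340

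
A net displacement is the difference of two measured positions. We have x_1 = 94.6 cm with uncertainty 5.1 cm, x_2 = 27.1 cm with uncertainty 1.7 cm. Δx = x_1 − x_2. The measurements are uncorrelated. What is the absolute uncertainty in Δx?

For a sum/difference, combine absolute errors in quadrature:
  (δx_1)² = 26.0;  (δx_2)² = 2.89
δΔx = √(28.9) = 5.38 cm

5.38 cm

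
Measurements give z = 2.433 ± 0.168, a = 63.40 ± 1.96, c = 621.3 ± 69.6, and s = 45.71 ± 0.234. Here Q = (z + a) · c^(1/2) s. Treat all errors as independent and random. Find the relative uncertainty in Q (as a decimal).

0.0637

Let u = z + a = 65.83. δu = √(δz² + δa²) = √(0.0282 + 3.84) = 1.97, so δu/u = 0.0299.
Q is then a monomial in u, c, s:
δQ/Q = √((δu/u)² + (½·δc/c)² + (1·δs/s)²) = √(0.000893 + 0.00314 + 2.62e-05) = 0.0637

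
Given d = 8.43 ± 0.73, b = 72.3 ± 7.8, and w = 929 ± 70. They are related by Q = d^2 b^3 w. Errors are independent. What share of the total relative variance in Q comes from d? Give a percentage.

21.4%

(δQ/Q)² = (2·δd/d)² + (3·δb/b)² + (1·δw/w)²
  d term: (2×0.0866)² = 0.0300
  b term: (3×0.108)² = 0.105
  w term: (1×0.0753)² = 0.00568
Total = 0.140. Share from d = 0.0300/0.140 = 0.214.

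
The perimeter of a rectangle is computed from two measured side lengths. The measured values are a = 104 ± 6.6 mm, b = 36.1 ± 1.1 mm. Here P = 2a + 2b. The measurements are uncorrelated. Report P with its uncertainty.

For a sum/difference, combine absolute errors in quadrature:
  (2·δa)² = 174;  (2·δb)² = 4.84
δP = √(179) = 13.4 mm
P = 280 mm.

280 ± 13.4 mm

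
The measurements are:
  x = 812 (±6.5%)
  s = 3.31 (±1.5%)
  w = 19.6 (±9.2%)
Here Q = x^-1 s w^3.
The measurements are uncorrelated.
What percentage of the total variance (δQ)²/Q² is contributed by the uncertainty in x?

5.24%

(δQ/Q)² = (-1·δx/x)² + (1·δs/s)² + (3·δw/w)²
  x term: (-1×0.0650)² = 0.00423
  s term: (1×0.0150)² = 0.000225
  w term: (3×0.0920)² = 0.0762
Total = 0.0806. Share from x = 0.00423/0.0806 = 0.0524.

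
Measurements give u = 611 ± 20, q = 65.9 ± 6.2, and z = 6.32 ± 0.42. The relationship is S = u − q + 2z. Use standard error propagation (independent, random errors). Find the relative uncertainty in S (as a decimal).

0.0376

Sums and differences: (δS)² = Σ (cᵢ δxᵢ)².
  (δu)² = 400;  (δq)² = 38.4;  (2·δz)² = 0.706
δS = √(439) = 21.0
S = 558, so δS/S = 21.0/558 = 0.0376.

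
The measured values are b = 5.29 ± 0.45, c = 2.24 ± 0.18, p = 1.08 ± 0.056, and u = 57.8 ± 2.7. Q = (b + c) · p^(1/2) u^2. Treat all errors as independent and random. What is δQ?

3040

Let w = b + c = 7.53. δw = √(δb² + δc²) = √(0.203 + 0.0324) = 0.485, so δw/w = 0.0644.
Q is then a monomial in w, p, u:
δQ/Q = √((δw/w)² + (½·δp/p)² + (2·δu/u)²) = √(0.00414 + 0.000672 + 0.00873) = 0.116
Q = 26100, so δQ = 0.116 × 26100 = 3040.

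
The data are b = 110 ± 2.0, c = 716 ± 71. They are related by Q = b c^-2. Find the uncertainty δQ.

4.27e-05

Products/powers → add relative errors in quadrature, weighted by exponent:
  (1·δb/b)² = (1×0.0182)² = 0.000331;  (-2·δc/c)² = (-2×0.0992)² = 0.0393
δQ/Q = √(0.0397) = 0.199
Q = 0.000215, so δQ = 0.199 × 0.000215 = 4.27e-05.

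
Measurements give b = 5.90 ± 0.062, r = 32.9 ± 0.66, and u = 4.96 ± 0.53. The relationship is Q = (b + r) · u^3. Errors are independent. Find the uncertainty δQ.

1520

Let w = b + r = 38.8. δw = √(δb² + δr²) = √(0.00384 + 0.436) = 0.663, so δw/w = 0.0171.
Q is then a monomial in w, u:
δQ/Q = √((δw/w)² + (3·δu/u)²) = √(0.000292 + 0.103) = 0.321
Q = 4730, so δQ = 0.321 × 4730 = 1520.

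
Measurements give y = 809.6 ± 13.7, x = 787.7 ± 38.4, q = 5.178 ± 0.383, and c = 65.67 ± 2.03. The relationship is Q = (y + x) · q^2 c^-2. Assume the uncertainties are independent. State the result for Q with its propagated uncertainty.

Let u = y + x = 1597. δu = √(δy² + δx²) = √(188 + 1470) = 40.8, so δu/u = 0.0255.
Q is then a monomial in u, q, c:
δQ/Q = √((δu/u)² + (2·δq/q)² + (-2·δc/c)²) = √(0.000652 + 0.0219 + 0.00382) = 0.162
Q = 9.931, so δQ = 0.162 × 9.931 = 1.61.

9.931 ± 1.61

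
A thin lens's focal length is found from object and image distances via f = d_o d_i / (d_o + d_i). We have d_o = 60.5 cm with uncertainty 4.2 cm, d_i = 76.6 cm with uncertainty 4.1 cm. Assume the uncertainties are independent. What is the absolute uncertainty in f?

1.54 cm

∂f/∂d_o = (d_i/(d_o+d_i))² = 0.312;  ∂f/∂d_i = (d_o/(d_o+d_i))² = 0.195
δf = √((∂f/∂d_o · δd_o)² + (∂f/∂d_i · δd_i)²) = √(1.72 + 0.637) = 1.54 cm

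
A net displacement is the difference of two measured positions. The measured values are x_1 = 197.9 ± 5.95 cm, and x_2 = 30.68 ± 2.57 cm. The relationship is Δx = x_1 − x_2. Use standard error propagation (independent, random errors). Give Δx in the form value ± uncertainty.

167.2 ± 6.48 cm

Sums and differences: (δΔx)² = Σ (cᵢ δxᵢ)².
  (δx_1)² = 35.4;  (δx_2)² = 6.60
δΔx = √(42.0) = 6.48 cm
Δx = 167.2 cm.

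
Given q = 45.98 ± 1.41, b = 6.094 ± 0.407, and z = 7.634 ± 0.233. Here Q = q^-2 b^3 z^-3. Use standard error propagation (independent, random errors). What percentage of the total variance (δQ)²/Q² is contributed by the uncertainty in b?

76.8%

(δQ/Q)² = (-2·δq/q)² + (3·δb/b)² + (-3·δz/z)²
  q term: (-2×0.0307)² = 0.00376
  b term: (3×0.0668)² = 0.0401
  z term: (-3×0.0305)² = 0.00838
Total = 0.0523. Share from b = 0.0401/0.0523 = 0.768.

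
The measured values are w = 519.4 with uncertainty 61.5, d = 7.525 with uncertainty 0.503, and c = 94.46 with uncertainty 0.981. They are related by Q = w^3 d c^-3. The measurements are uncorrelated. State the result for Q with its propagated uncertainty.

1251 ± 454

For a monomial Q ∝ w^3, d, c^-3, fractional errors add in quadrature:
  (3·δw/w)² = (3×0.118)² = 0.126;  (1·δd/d)² = (1×0.0668)² = 0.00447;  (-3·δc/c)² = (-3×0.0104)² = 0.000971
δQ/Q = √(0.132) = 0.363
Q = 1251, so δQ = 0.363 × 1251 = 454.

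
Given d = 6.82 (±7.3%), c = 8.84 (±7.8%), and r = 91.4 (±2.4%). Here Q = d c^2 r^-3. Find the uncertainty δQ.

Each factor contributes (exponent × relative error)² to (δQ/Q)²:
  (1·δd/d)² = (1×0.0730)² = 0.00533;  (2·δc/c)² = (2×0.0780)² = 0.0243;  (-3·δr/r)² = (-3×0.0240)² = 0.00518
δQ/Q = √(0.0348) = 0.187
Q = 0.000698, so δQ = 0.187 × 0.000698 = 0.000130.

0.000130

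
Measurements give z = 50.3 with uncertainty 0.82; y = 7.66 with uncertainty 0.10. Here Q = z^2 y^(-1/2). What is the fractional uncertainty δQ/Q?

Each factor contributes (exponent × relative error)² to (δQ/Q)²:
  (2·δz/z)² = (2×0.0163)² = 0.00106;  (−½·δy/y)² = (-0.5×0.0131)² = 4.26e-05
δQ/Q = √(0.00111) = 0.0333

0.0333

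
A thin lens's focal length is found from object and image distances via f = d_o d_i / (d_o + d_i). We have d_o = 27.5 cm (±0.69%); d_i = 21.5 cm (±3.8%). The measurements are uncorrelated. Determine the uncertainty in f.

∂f/∂d_o = (d_i/(d_o+d_i))² = 0.193;  ∂f/∂d_i = (d_o/(d_o+d_i))² = 0.315
δf = √((∂f/∂d_o · δd_o)² + (∂f/∂d_i · δd_i)²) = √(0.00133 + 0.0662) = 0.260 cm

0.260 cm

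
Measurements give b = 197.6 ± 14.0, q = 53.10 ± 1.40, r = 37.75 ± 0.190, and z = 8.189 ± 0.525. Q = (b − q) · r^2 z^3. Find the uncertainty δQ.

Let u = b − q = 144.5. δu = √(δb² + δq²) = √(196 + 1.96) = 14.1, so δu/u = 0.0974.
Q is then a monomial in u, r, z:
δQ/Q = √((δu/u)² + (2·δr/r)² + (3·δz/z)²) = √(0.00948 + 0.000101 + 0.0370) = 0.216
Q = 1.131e+08, so δQ = 0.216 × 1.131e+08 = 2.44e+07.

2.44e+07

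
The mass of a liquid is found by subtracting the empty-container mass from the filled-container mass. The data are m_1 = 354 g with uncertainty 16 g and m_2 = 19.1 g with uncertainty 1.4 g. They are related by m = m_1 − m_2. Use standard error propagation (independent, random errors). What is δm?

16.1 g

For a sum/difference, combine absolute errors in quadrature:
  (δm_1)² = 256;  (δm_2)² = 1.96
δm = √(258) = 16.1 g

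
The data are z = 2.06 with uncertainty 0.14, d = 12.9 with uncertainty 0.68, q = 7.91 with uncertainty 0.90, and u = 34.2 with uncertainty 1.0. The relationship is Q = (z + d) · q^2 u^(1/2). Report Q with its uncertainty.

5470 ± 1270

Let w = z + d = 15.0. δw = √(δz² + δd²) = √(0.0196 + 0.462) = 0.694, so δw/w = 0.0464.
Q is then a monomial in w, q, u:
δQ/Q = √((δw/w)² + (2·δq/q)² + (½·δu/u)²) = √(0.00215 + 0.0518 + 0.000214) = 0.233
Q = 5470, so δQ = 0.233 × 5470 = 1270.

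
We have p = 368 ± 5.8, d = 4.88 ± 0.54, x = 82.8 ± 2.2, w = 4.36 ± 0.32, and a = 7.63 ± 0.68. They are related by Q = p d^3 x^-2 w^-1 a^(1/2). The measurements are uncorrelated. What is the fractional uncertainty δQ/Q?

Relative error in a monomial: (δQ/Q)² = Σ (nᵢ · δxᵢ/xᵢ)².
  (1·δp/p)² = (1×0.0158)² = 0.000248;  (3·δd/d)² = (3×0.111)² = 0.110;  (-2·δx/x)² = (-2×0.0266)² = 0.00282;  (-1·δw/w)² = (-1×0.0734)² = 0.00539;  (½·δa/a)² = (0.5×0.0891)² = 0.00199
δQ/Q = √(0.121) = 0.347

0.347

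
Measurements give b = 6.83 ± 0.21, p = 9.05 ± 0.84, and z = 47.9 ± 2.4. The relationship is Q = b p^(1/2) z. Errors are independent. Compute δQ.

Each factor contributes (exponent × relative error)² to (δQ/Q)²:
  (1·δb/b)² = (1×0.0307)² = 0.000945;  (½·δp/p)² = (0.5×0.0928)² = 0.00215;  (1·δz/z)² = (1×0.0501)² = 0.00251
δQ/Q = √(0.00561) = 0.0749
Q = 984, so δQ = 0.0749 × 984 = 73.7.

73.7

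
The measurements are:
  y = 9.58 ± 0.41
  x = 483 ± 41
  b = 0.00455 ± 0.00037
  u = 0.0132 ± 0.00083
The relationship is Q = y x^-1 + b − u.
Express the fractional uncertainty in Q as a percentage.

18.7%

Let p = y·x^-1 = 0.0198. δp/p = √((1·δy/y)² + (-1·δx/x)²) = √(0.00183 + 0.00721) = 0.0951, so δp = 0.00189.
Q = p + b − u: δQ = √(δp² + δb² + δu²) = √(3.56e-06 + 1.37e-07 + 6.89e-07) = 0.00209
Q = 0.0112, so δQ/Q = 0.00209/0.0112 = 0.187.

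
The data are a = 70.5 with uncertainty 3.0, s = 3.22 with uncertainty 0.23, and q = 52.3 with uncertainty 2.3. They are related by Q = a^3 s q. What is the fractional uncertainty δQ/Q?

0.153

Q is a product of powers, so relative uncertainties combine in quadrature:
  (3·δa/a)² = (3×0.0426)² = 0.0163;  (1·δs/s)² = (1×0.0714)² = 0.00510;  (1·δq/q)² = (1×0.0440)² = 0.00193
δQ/Q = √(0.0233) = 0.153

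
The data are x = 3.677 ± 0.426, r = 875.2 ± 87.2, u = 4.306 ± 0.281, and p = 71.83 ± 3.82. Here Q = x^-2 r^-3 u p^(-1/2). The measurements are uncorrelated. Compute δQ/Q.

0.385

Each factor contributes (exponent × relative error)² to (δQ/Q)²:
  (-2·δx/x)² = (-2×0.116)² = 0.0537;  (-3·δr/r)² = (-3×0.0996)² = 0.0893;  (1·δu/u)² = (1×0.0653)² = 0.00426;  (−½·δp/p)² = (-0.5×0.0532)² = 0.000707
δQ/Q = √(0.148) = 0.385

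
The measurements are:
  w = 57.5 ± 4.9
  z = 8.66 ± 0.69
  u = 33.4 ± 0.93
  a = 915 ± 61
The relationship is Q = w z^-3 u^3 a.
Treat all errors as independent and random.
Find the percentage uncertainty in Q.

27.5%

Each factor contributes (exponent × relative error)² to (δQ/Q)²:
  (1·δw/w)² = (1×0.0852)² = 0.00726;  (-3·δz/z)² = (-3×0.0797)² = 0.0571;  (3·δu/u)² = (3×0.0278)² = 0.00698;  (1·δa/a)² = (1×0.0667)² = 0.00444
δQ/Q = √(0.0758) = 0.275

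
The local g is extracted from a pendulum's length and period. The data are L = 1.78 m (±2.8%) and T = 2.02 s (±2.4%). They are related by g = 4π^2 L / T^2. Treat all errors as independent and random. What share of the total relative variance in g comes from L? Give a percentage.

(δg/g)² = (1·δL/L)² + (-2·δT/T)²
  L term: (1×0.0280)² = 0.000784
  T term: (-2×0.0240)² = 0.00230
Total = 0.00309. Share from L = 0.000784/0.00309 = 0.254.

25.4%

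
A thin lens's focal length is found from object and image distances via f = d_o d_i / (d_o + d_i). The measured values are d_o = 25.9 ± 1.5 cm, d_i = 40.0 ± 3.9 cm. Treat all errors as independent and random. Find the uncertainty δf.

∂f/∂d_o = (d_i/(d_o+d_i))² = 0.368;  ∂f/∂d_i = (d_o/(d_o+d_i))² = 0.154
δf = √((∂f/∂d_o · δd_o)² + (∂f/∂d_i · δd_i)²) = √(0.305 + 0.363) = 0.818 cm

0.818 cm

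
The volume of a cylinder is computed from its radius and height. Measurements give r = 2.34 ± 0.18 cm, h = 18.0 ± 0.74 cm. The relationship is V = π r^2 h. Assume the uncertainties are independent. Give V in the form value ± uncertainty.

310 ± 49.3 cm^3

For a monomial V ∝ r^2, h, fractional errors add in quadrature:
  (2·δr/r)² = (2×0.0769)² = 0.0237;  (1·δh/h)² = (1×0.0411)² = 0.00169
δV/V = √(0.0254) = 0.159
V = 310 cm^3, so δV = 0.159 × 310 = 49.3 cm^3.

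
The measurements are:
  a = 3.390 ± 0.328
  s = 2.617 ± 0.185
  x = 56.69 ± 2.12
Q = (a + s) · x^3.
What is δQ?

1.41e+05

Let u = a + s = 6.007. δu = √(δa² + δs²) = √(0.108 + 0.0342) = 0.377, so δu/u = 0.0627.
Q is then a monomial in u, x:
δQ/Q = √((δu/u)² + (3·δx/x)²) = √(0.00393 + 0.0126) = 0.129
Q = 1.094e+06, so δQ = 0.129 × 1.094e+06 = 1.41e+05.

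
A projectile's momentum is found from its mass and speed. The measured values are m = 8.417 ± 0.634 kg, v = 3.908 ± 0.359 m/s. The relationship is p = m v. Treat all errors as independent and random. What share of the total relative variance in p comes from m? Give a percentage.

(δp/p)² = (1·δm/m)² + (1·δv/v)²
  m term: (1×0.0753)² = 0.00567
  v term: (1×0.0919)² = 0.00844
Total = 0.0141. Share from m = 0.00567/0.0141 = 0.402.

40.2%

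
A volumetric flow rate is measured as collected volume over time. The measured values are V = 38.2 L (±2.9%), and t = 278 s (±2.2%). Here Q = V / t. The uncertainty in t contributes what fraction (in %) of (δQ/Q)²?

36.5%

(δQ/Q)² = (1·δV/V)² + (-1·δt/t)²
  V term: (1×0.0290)² = 0.000841
  t term: (-1×0.0220)² = 0.000484
Total = 0.00132. Share from t = 0.000484/0.00132 = 0.365.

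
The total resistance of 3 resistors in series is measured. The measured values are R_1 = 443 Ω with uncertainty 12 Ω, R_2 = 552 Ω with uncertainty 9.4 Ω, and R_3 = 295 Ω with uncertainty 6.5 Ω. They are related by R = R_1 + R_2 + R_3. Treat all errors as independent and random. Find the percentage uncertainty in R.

Each term contributes (cᵢ δxᵢ)² to (δR)²:
  (δR_1)² = 144;  (δR_2)² = 88.4;  (δR_3)² = 42.2
δR = √(275) = 16.6 Ω
R = 1290 Ω, so δR/R = 16.6/1290 = 0.0128.

1.28%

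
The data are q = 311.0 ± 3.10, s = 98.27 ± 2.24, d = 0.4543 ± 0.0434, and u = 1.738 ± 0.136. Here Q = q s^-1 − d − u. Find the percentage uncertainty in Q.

16.8%

Let p = q·s^-1 = 3.165. δp/p = √((1·δq/q)² + (-1·δs/s)²) = √(9.94e-05 + 0.000520) = 0.0249, so δp = 0.0787.
Q = p − d − u: δQ = √(δp² + δd² + δu²) = √(0.00620 + 0.00188 + 0.0185) = 0.163
Q = 0.9725, so δQ/Q = 0.163/0.9725 = 0.168.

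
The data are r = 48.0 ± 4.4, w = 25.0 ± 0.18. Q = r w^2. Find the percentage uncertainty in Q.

9.28%

Each factor contributes (exponent × relative error)² to (δQ/Q)²:
  (1·δr/r)² = (1×0.0917)² = 0.00840;  (2·δw/w)² = (2×0.00720)² = 0.000207
δQ/Q = √(0.00861) = 0.0928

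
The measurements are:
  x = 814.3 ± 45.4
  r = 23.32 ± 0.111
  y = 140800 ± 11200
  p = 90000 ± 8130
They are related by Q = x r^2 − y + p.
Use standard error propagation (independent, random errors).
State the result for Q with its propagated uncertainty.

Let w = x·r^2 = 442800. δw/w = √((1·δx/x)² + (2·δr/r)²) = √(0.00311 + 9.06e-05) = 0.0566, so δw = 25000.
Q = w − y + p: δQ = √(δw² + δy² + δp²) = √(6.27e+08 + 1.25e+08 + 6.61e+07) = 28600
Q = 392000.

392000 ± 28600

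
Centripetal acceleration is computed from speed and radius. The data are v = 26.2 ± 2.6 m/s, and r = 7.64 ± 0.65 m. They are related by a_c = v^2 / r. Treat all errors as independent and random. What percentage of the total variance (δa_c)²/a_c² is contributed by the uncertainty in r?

(δa_c/a_c)² = (2·δv/v)² + (-1·δr/r)²
  v term: (2×0.0992)² = 0.0394
  r term: (-1×0.0851)² = 0.00724
Total = 0.0466. Share from r = 0.00724/0.0466 = 0.155.

15.5%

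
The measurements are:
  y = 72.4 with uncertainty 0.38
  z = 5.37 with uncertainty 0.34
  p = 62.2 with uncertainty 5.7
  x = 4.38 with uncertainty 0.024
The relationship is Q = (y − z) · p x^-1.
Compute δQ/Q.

Let u = y − z = 67.0. δu = √(δy² + δz²) = √(0.144 + 0.116) = 0.510, so δu/u = 0.00761.
Q is then a monomial in u, p, x:
δQ/Q = √((δu/u)² + (1·δp/p)² + (-1·δx/x)²) = √(5.79e-05 + 0.00840 + 3e-05) = 0.0921

0.0921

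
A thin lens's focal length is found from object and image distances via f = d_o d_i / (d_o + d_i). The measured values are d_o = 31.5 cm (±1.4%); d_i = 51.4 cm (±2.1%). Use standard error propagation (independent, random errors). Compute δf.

0.230 cm

∂f/∂d_o = (d_i/(d_o+d_i))² = 0.384;  ∂f/∂d_i = (d_o/(d_o+d_i))² = 0.144
δf = √((∂f/∂d_o · δd_o)² + (∂f/∂d_i · δd_i)²) = √(0.0287 + 0.0243) = 0.230 cm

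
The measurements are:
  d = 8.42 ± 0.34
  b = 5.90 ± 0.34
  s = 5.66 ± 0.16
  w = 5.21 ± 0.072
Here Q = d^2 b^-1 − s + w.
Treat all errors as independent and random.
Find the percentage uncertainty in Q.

Let p = d^2·b^-1 = 12.0. δp/p = √((2·δd/d)² + (-1·δb/b)²) = √(0.00652 + 0.00332) = 0.0992, so δp = 1.19.
Q = p − s + w: δQ = √(δp² + δs² + δw²) = √(1.42 + 0.0256 + 0.00518) = 1.21
Q = 11.6, so δQ/Q = 1.21/11.6 = 0.104.

10.4%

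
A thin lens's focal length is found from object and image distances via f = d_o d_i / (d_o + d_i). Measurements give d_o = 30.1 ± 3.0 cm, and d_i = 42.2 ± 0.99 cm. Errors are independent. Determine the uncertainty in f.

∂f/∂d_o = (d_i/(d_o+d_i))² = 0.341;  ∂f/∂d_i = (d_o/(d_o+d_i))² = 0.173
δf = √((∂f/∂d_o · δd_o)² + (∂f/∂d_i · δd_i)²) = √(1.04 + 0.0294) = 1.04 cm

1.04 cm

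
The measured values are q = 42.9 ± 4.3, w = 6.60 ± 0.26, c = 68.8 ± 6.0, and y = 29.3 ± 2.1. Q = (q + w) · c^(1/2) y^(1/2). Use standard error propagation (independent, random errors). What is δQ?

231

Let u = q + w = 49.5. δu = √(δq² + δw²) = √(18.5 + 0.0676) = 4.31, so δu/u = 0.0870.
Q is then a monomial in u, c, y:
δQ/Q = √((δu/u)² + (½·δc/c)² + (½·δy/y)²) = √(0.00757 + 0.00190 + 0.00128) = 0.104
Q = 2220, so δQ = 0.104 × 2220 = 231.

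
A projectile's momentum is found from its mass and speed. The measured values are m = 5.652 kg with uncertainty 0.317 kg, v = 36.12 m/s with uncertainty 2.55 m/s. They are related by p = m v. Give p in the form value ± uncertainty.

Relative error in a monomial: (δp/p)² = Σ (nᵢ · δxᵢ/xᵢ)².
  (1·δm/m)² = (1×0.0561)² = 0.00315;  (1·δv/v)² = (1×0.0706)² = 0.00498
δp/p = √(0.00813) = 0.0902
p = 204.2 kg·m/s, so δp = 0.0902 × 204.2 = 18.4 kg·m/s.

204.2 ± 18.4 kg·m/s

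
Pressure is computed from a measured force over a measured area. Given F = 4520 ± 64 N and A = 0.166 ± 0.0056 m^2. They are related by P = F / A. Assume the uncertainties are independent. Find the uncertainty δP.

996 Pa

Each factor contributes (exponent × relative error)² to (δP/P)²:
  (1·δF/F)² = (1×0.0142)² = 0.000200;  (-1·δA/A)² = (-1×0.0337)² = 0.00114
δP/P = √(0.00134) = 0.0366
P = 27200 Pa, so δP = 0.0366 × 27200 = 996 Pa.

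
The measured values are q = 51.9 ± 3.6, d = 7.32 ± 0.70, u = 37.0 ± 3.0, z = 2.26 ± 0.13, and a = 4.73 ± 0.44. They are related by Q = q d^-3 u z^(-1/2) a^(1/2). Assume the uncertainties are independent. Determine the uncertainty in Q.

2.20

Products/powers → add relative errors in quadrature, weighted by exponent:
  (1·δq/q)² = (1×0.0694)² = 0.00481;  (-3·δd/d)² = (-3×0.0956)² = 0.0823;  (1·δu/u)² = (1×0.0811)² = 0.00657;  (−½·δz/z)² = (-0.5×0.0575)² = 0.000827;  (½·δa/a)² = (0.5×0.0930)² = 0.00216
δQ/Q = √(0.0967) = 0.311
Q = 7.08, so δQ = 0.311 × 7.08 = 2.20.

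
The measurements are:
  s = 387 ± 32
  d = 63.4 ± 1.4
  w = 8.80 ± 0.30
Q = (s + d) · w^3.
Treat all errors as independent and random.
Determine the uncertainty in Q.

38200

Let u = s + d = 450. δu = √(δs² + δd²) = √(1020 + 1.96) = 32.0, so δu/u = 0.0711.
Q is then a monomial in u, w:
δQ/Q = √((δu/u)² + (3·δw/w)²) = √(0.00506 + 0.0105) = 0.125
Q = 3.07e+05, so δQ = 0.125 × 3.07e+05 = 38200.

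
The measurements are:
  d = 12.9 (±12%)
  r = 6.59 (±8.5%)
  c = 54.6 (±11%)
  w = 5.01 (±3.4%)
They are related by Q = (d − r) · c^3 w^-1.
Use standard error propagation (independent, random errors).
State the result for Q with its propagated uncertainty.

Let u = d − r = 6.31. δu = √(δd² + δr²) = √(2.40 + 0.314) = 1.65, so δu/u = 0.261.
Q is then a monomial in u, c, w:
δQ/Q = √((δu/u)² + (3·δc/c)² + (-1·δw/w)²) = √(0.0681 + 0.109 + 0.00116) = 0.422
Q = 2.05e+05, so δQ = 0.422 × 2.05e+05 = 86500.

(2.05 ± 0.865) × 10^5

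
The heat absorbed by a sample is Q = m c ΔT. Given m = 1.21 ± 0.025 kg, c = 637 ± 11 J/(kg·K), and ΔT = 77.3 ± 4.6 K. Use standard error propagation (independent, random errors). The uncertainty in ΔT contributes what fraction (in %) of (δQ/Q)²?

(δQ/Q)² = (1·δm/m)² + (1·δc/c)² + (1·δΔT/ΔT)²
  m term: (1×0.0207)² = 0.000427
  c term: (1×0.0173)² = 0.000298
  ΔT term: (1×0.0595)² = 0.00354
Total = 0.00427. Share from ΔT = 0.00354/0.00427 = 0.830.

83.0%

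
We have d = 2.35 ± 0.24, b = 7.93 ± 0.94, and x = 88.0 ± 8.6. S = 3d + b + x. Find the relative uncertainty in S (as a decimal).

Each term contributes (cᵢ δxᵢ)² to (δS)²:
  (3·δd)² = 0.518;  (δb)² = 0.884;  (δx)² = 74.0
δS = √(75.4) = 8.68
S = 103, so δS/S = 8.68/103 = 0.0843.

0.0843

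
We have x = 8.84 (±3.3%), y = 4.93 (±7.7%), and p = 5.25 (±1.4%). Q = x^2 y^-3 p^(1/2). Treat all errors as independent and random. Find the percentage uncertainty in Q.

24.0%

Each factor contributes (exponent × relative error)² to (δQ/Q)²:
  (2·δx/x)² = (2×0.0330)² = 0.00436;  (-3·δy/y)² = (-3×0.0770)² = 0.0534;  (½·δp/p)² = (0.5×0.0140)² = 4.9e-05
δQ/Q = √(0.0578) = 0.240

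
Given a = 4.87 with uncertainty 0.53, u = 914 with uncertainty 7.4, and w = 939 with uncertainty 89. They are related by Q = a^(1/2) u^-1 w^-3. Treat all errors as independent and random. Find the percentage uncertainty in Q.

29.0%

Since Q is a product/quotient, work with relative uncertainties:
  (½·δa/a)² = (0.5×0.109)² = 0.00296;  (-1·δu/u)² = (-1×0.00810)² = 6.55e-05;  (-3·δw/w)² = (-3×0.0948)² = 0.0809
δQ/Q = √(0.0839) = 0.290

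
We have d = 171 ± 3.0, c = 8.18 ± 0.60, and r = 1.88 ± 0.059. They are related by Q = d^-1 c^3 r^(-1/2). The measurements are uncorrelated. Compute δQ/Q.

Since Q is a product/quotient, work with relative uncertainties:
  (-1·δd/d)² = (-1×0.0175)² = 0.000308;  (3·δc/c)² = (3×0.0733)² = 0.0484;  (−½·δr/r)² = (-0.5×0.0314)² = 0.000246
δQ/Q = √(0.0490) = 0.221

0.221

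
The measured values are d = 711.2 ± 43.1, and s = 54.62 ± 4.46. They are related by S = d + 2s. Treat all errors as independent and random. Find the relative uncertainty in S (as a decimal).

0.0536

Each term contributes (cᵢ δxᵢ)² to (δS)²:
  (δd)² = 1860;  (2·δs)² = 79.6
δS = √(1940) = 44.0
S = 820.4, so δS/S = 44.0/820.4 = 0.0536.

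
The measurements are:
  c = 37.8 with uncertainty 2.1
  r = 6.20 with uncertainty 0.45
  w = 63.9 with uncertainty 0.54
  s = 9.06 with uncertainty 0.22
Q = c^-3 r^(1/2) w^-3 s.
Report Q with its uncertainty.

Each factor contributes (exponent × relative error)² to (δQ/Q)²:
  (-3·δc/c)² = (-3×0.0556)² = 0.0278;  (½·δr/r)² = (0.5×0.0726)² = 0.00132;  (-3·δw/w)² = (-3×0.00845)² = 0.000643;  (1·δs/s)² = (1×0.0243)² = 0.000590
δQ/Q = √(0.0303) = 0.174
Q = 1.6e-09, so δQ = 0.174 × 1.6e-09 = 2.79e-10.

(1.60 ± 0.279) × 10^-9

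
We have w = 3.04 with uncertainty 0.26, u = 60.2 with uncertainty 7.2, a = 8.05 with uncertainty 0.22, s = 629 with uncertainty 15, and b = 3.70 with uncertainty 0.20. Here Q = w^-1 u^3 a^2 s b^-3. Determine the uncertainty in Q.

Since Q is a product/quotient, work with relative uncertainties:
  (-1·δw/w)² = (-1×0.0855)² = 0.00731;  (3·δu/u)² = (3×0.120)² = 0.129;  (2·δa/a)² = (2×0.0273)² = 0.00299;  (1·δs/s)² = (1×0.0238)² = 0.000569;  (-3·δb/b)² = (-3×0.0541)² = 0.0263
δQ/Q = √(0.166) = 0.407
Q = 5.78e+07, so δQ = 0.407 × 5.78e+07 = 2.35e+07.

2.35e+07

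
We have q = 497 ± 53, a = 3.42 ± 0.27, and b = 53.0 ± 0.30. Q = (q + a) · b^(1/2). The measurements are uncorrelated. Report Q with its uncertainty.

Let u = q + a = 500. δu = √(δq² + δa²) = √(2810 + 0.0729) = 53.0, so δu/u = 0.106.
Q is then a monomial in u, b:
δQ/Q = √((δu/u)² + (½·δb/b)²) = √(0.0112 + 8.01e-06) = 0.106
Q = 3640, so δQ = 0.106 × 3640 = 386.

3640 ± 386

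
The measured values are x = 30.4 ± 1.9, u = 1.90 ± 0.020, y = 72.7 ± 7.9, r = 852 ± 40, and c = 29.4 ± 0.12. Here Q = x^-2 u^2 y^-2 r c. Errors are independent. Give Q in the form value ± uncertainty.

0.0185 ± 0.00474

Relative error in a monomial: (δQ/Q)² = Σ (nᵢ · δxᵢ/xᵢ)².
  (-2·δx/x)² = (-2×0.0625)² = 0.0156;  (2·δu/u)² = (2×0.0105)² = 0.000443;  (-2·δy/y)² = (-2×0.109)² = 0.0472;  (1·δr/r)² = (1×0.0469)² = 0.00220;  (1·δc/c)² = (1×0.00408)² = 1.67e-05
δQ/Q = √(0.0655) = 0.256
Q = 0.0185, so δQ = 0.256 × 0.0185 = 0.00474.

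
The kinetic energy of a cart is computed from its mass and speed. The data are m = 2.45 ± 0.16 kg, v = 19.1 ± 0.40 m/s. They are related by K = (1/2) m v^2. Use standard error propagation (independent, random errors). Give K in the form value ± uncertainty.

447 ± 34.7 J

For a monomial K ∝ m, v^2, fractional errors add in quadrature:
  (1·δm/m)² = (1×0.0653)² = 0.00426;  (2·δv/v)² = (2×0.0209)² = 0.00175
δK/K = √(0.00602) = 0.0776
K = 447 J, so δK = 0.0776 × 447 = 34.7 J.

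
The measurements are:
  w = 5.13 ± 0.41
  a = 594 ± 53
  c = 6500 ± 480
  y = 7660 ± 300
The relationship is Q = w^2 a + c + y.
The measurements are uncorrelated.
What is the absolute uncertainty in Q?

Let p = w^2·a = 15600. δp/p = √((2·δw/w)² + (1·δa/a)²) = √(0.0256 + 0.00796) = 0.183, so δp = 2860.
Q = p + c + y: δQ = √(δp² + δc² + δy²) = √(8.19e+06 + 2.3e+05 + 90000) = 2920

2920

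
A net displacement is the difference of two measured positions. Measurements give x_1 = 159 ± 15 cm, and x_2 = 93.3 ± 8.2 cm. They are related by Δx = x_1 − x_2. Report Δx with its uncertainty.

Sums and differences: (δΔx)² = Σ (cᵢ δxᵢ)².
  (δx_1)² = 225;  (δx_2)² = 67.2
δΔx = √(292) = 17.1 cm
Δx = 65.7 cm.

65.7 ± 17.1 cm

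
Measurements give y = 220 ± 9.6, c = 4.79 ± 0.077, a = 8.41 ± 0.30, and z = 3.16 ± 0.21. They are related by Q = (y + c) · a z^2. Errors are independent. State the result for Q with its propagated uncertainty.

18900 ± 2720

Let u = y + c = 225. δu = √(δy² + δc²) = √(92.2 + 0.00593) = 9.60, so δu/u = 0.0427.
Q is then a monomial in u, a, z:
δQ/Q = √((δu/u)² + (1·δa/a)² + (2·δz/z)²) = √(0.00182 + 0.00127 + 0.0177) = 0.144
Q = 18900, so δQ = 0.144 × 18900 = 2720.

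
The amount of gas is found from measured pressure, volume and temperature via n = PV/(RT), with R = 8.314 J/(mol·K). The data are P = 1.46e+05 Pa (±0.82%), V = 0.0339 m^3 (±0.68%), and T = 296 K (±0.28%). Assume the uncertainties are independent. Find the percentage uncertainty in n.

Relative error in a monomial: (δn/n)² = Σ (nᵢ · δxᵢ/xᵢ)².
  (1·δP/P)² = (1×0.00820)² = 6.72e-05;  (1·δV/V)² = (1×0.00680)² = 4.62e-05;  (-1·δT/T)² = (-1×0.00280)² = 7.84e-06
δn/n = √(0.000121) = 0.0110

1.10%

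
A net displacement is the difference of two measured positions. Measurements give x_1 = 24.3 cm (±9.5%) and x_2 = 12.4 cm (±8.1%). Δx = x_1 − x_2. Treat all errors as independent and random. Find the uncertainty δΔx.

2.52 cm

Each term contributes (cᵢ δxᵢ)² to (δΔx)²:
  (δx_1)² = 5.33;  (δx_2)² = 1.01
δΔx = √(6.34) = 2.52 cm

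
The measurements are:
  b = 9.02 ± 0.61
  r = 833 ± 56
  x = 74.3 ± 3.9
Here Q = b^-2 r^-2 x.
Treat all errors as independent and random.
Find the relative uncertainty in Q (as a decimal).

0.198

For a monomial Q ∝ b^-2, r^-2, x, fractional errors add in quadrature:
  (-2·δb/b)² = (-2×0.0676)² = 0.0183;  (-2·δr/r)² = (-2×0.0672)² = 0.0181;  (1·δx/x)² = (1×0.0525)² = 0.00276
δQ/Q = √(0.0391) = 0.198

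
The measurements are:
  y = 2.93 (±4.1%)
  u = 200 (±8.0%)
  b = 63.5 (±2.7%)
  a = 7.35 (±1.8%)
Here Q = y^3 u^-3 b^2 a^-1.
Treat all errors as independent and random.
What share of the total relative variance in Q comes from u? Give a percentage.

(δQ/Q)² = (3·δy/y)² + (-3·δu/u)² + (2·δb/b)² + (-1·δa/a)²
  y term: (3×0.0410)² = 0.0151
  u term: (-3×0.0800)² = 0.0576
  b term: (2×0.0270)² = 0.00292
  a term: (-1×0.0180)² = 0.000324
Total = 0.0760. Share from u = 0.0576/0.0760 = 0.758.

75.8%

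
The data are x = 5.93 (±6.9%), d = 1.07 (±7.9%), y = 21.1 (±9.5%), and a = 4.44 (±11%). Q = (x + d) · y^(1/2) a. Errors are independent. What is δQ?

Let u = x + d = 7.00. δu = √(δx² + δd²) = √(0.167 + 0.00715) = 0.418, so δu/u = 0.0597.
Q is then a monomial in u, y, a:
δQ/Q = √((δu/u)² + (½·δy/y)² + (1·δa/a)²) = √(0.00356 + 0.00226 + 0.0121) = 0.134
Q = 143, so δQ = 0.134 × 143 = 19.1.

19.1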